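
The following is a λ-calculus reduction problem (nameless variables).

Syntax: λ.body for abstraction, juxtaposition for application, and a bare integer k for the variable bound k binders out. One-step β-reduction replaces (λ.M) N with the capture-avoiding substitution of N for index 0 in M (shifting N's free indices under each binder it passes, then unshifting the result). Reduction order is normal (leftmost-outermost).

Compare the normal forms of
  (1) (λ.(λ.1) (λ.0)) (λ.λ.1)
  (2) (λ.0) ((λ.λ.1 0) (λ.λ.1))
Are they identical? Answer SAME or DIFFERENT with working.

Answer: SAME — A ⇓ λ.λ.1, B ⇓ λ.λ.1

Working:
Term A:
  start: (λ.(λ.1) (λ.0)) (λ.λ.1)
  step 1: (λ.λ.λ.1) (λ.0)
  step 2: λ.λ.1

Term B:
  start: (λ.0) ((λ.λ.1 0) (λ.λ.1))
  step 1: (λ.λ.1 0) (λ.λ.1)
  step 2: λ.(λ.λ.1) 0
  step 3: λ.λ.1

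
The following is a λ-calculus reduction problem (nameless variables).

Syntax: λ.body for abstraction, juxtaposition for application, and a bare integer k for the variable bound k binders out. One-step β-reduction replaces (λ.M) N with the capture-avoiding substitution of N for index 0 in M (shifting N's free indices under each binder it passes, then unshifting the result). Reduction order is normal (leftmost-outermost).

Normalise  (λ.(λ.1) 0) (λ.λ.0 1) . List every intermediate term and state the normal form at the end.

  start: (λ.(λ.1) 0) (λ.λ.0 1)
  [1] (λ.λ.λ.0 1) (λ.λ.0 1)
  [2] λ.λ.0 1

Answer: normal form = λ.λ.0 1  (in 2 steps)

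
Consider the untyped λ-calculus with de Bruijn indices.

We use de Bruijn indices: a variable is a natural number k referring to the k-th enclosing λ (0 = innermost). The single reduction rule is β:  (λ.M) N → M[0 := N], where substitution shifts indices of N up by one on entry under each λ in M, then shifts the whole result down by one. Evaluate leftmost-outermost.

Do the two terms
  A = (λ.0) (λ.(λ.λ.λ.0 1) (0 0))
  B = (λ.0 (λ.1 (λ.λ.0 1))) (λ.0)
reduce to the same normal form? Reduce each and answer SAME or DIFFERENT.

Term A:
  start: (λ.0) (λ.(λ.λ.λ.0 1) (0 0))
  →1  λ.(λ.λ.λ.0 1) (0 0)
  →2  λ.λ.λ.0 1

Term B:
  start: (λ.0 (λ.1 (λ.λ.0 1))) (λ.0)
  →1  (λ.0) (λ.(λ.0) (λ.λ.0 1))
  →2  λ.(λ.0) (λ.λ.0 1)
  →3  λ.λ.λ.0 1

Answer: SAME — A ⇓ λ.λ.λ.0 1, B ⇓ λ.λ.λ.0 1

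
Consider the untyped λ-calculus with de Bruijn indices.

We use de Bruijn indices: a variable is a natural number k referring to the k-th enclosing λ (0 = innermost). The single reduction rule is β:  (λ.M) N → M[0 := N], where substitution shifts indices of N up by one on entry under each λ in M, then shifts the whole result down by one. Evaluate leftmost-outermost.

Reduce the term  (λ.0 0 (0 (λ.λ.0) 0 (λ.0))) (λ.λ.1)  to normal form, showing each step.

  start: (λ.0 0 (0 (λ.λ.0) 0 (λ.0))) (λ.λ.1)
  [1] (λ.λ.1) (λ.λ.1) ((λ.λ.1) (λ.λ.0) (λ.λ.1) (λ.0))
  [2] (λ.λ.λ.1) ((λ.λ.1) (λ.λ.0) (λ.λ.1) (λ.0))
  [3] λ.λ.1

Answer: normal form = λ.λ.1  (in 3 steps)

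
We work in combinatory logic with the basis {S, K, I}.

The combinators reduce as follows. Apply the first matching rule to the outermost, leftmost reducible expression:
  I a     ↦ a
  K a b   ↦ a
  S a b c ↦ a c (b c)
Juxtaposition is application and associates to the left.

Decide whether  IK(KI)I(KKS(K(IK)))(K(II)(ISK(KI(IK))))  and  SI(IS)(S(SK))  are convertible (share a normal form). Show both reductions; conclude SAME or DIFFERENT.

Answer: DIFFERENT — A ⇓ I, B ⇓ S(SK)(S(S(SK)))

Working:
Term A:
  start: IK(KI)I(KKS(K(IK)))(K(II)(ISK(KI(IK))))
  →1  K(KI)I(KKS(K(IK)))(K(II)(ISK(KI(IK))))
  →2  KI(KKS(K(IK)))(K(II)(ISK(KI(IK))))
  →3  I(K(II)(ISK(KI(IK))))
  →4  K(II)(ISK(KI(IK)))
  →5  II
  →6  I

Term B:
  start: SI(IS)(S(SK))
  →1  I(S(SK))(IS(S(SK)))
  →2  S(SK)(IS(S(SK)))
  →3  S(SK)(S(S(SK)))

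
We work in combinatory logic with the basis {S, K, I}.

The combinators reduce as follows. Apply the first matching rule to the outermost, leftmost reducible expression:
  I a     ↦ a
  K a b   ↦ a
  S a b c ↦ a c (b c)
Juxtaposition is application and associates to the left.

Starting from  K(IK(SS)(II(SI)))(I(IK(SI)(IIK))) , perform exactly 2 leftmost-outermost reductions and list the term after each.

Answer: after 2 steps: K(SS)(II(SI))

Working:
  start: K(IK(SS)(II(SI)))(I(IK(SI)(IIK)))
  →1  IK(SS)(II(SI))
  →2  K(SS)(II(SI))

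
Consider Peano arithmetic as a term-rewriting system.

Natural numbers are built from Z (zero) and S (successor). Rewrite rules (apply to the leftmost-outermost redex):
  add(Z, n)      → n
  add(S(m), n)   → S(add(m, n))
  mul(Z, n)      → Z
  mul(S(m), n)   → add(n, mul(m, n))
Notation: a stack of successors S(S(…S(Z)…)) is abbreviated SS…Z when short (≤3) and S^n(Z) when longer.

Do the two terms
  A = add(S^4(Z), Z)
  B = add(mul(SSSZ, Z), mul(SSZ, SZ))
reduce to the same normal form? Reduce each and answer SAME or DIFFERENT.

Term A:
  start: add(S^4(Z), Z)
  [1] S(add(SSSZ, Z))
  [2] S(S(add(SSZ, Z)))
  [3] S(S(S(add(SZ, Z))))
  [4] S(S(S(S(add(Z, Z)))))
  [5] S^4(Z)

Term B:
  start: add(mul(SSSZ, Z), mul(SSZ, SZ))
  [1] add(add(Z, mul(SSZ, Z)), mul(SSZ, SZ))
  [2] add(mul(SSZ, Z), mul(SSZ, SZ))
  [3] add(add(Z, mul(SZ, Z)), mul(SSZ, SZ))
  [4] add(mul(SZ, Z), mul(SSZ, SZ))
  [5] add(add(Z, mul(Z, Z)), mul(SSZ, SZ))
  [6] add(mul(Z, Z), mul(SSZ, SZ))
  [7] add(Z, mul(SSZ, SZ))
  [8] mul(SSZ, SZ)
  [9] add(SZ, mul(SZ, SZ))
  [10] S(add(Z, mul(SZ, SZ)))
  [11] S(mul(SZ, SZ))
  [12] S(add(SZ, mul(Z, SZ)))
  [13] S(S(add(Z, mul(Z, SZ))))
  [14] S(S(mul(Z, SZ)))
  [15] SSZ

Answer: DIFFERENT — A ⇓ S^4(Z), B ⇓ SSZ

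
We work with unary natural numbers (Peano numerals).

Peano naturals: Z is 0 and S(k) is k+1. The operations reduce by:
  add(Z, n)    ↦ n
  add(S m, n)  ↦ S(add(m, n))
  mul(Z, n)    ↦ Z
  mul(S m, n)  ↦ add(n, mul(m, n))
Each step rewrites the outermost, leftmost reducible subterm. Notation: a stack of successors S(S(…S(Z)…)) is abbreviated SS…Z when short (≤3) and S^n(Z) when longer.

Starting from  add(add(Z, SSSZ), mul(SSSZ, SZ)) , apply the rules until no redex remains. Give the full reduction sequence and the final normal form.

Answer: normal form = S^6(Z)  (in 15 steps)

Working:
  start: add(add(Z, SSSZ), mul(SSSZ, SZ))
  [1] add(SSSZ, mul(SSSZ, SZ))
  [2] S(add(SSZ, mul(SSSZ, SZ)))
  [3] S(S(add(SZ, mul(SSSZ, SZ))))
  [4] S(S(S(add(Z, mul(SSSZ, SZ)))))
  [5] S(S(S(mul(SSSZ, SZ))))
  [6] S(S(S(add(SZ, mul(SSZ, SZ)))))
  [7] S(S(S(S(add(Z, mul(SSZ, SZ))))))
  [8] S(S(S(S(mul(SSZ, SZ)))))
  [9] S(S(S(S(add(SZ, mul(SZ, SZ))))))
  [10] S(S(S(S(S(add(Z, mul(SZ, SZ)))))))
  [11] S(S(S(S(S(mul(SZ, SZ))))))
  [12] S(S(S(S(S(add(SZ, mul(Z, SZ)))))))
  [13] S(S(S(S(S(S(add(Z, mul(Z, SZ))))))))
  [14] S(S(S(S(S(S(mul(Z, SZ)))))))
  [15] S^6(Z)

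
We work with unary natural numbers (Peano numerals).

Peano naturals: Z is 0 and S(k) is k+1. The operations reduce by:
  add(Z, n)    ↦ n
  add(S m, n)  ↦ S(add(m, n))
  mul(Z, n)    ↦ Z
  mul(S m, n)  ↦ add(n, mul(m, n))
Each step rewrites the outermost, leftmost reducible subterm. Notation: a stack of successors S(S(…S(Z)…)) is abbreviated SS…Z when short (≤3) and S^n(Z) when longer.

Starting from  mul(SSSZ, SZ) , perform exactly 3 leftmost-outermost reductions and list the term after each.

  start: mul(SSSZ, SZ)
  →1  add(SZ, mul(SSZ, SZ))
  →2  S(add(Z, mul(SSZ, SZ)))
  →3  S(mul(SSZ, SZ))

Answer: after 3 steps: S(mul(SSZ, SZ))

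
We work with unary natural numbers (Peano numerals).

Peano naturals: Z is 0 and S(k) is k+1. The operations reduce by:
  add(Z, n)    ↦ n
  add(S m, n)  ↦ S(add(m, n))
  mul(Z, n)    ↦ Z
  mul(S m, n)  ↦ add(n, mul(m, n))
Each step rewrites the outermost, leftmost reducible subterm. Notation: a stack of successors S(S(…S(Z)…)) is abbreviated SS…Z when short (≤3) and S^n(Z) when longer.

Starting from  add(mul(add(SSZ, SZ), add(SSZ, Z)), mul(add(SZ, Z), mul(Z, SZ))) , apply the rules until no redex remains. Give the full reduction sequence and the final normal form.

Answer: normal form = S^6(Z)  (in 38 steps)

Reduction:
  start: add(mul(add(SSZ, SZ), add(SSZ, Z)), mul(add(SZ, Z), mul(Z, SZ)))
  [1] add(mul(S(add(SZ, SZ)), add(SSZ, Z)), mul(add(SZ, Z), mul(Z, SZ)))
  [2] add(add(add(SSZ, Z), mul(add(SZ, SZ), add(SSZ, Z))), mul(add(SZ, Z), mul(Z, SZ)))
  [3] add(add(S(add(SZ, Z)), mul(add(SZ, SZ), add(SSZ, Z))), mul(add(SZ, Z), mul(Z, SZ)))
  [4] add(S(add(add(SZ, Z), mul(add(SZ, SZ), add(SSZ, Z)))), mul(add(SZ, Z), mul(Z, SZ)))
  [5] S(add(add(add(SZ, Z), mul(add(SZ, SZ), add(SSZ, Z))), mul(add(SZ, Z), mul(Z, SZ))))
  [6] S(add(add(S(add(Z, Z)), mul(add(SZ, SZ), add(SSZ, Z))), mul(add(SZ, Z), mul(Z, SZ))))
  [7] S(add(S(add(add(Z, Z), mul(add(SZ, SZ), add(SSZ, Z)))), mul(add(SZ, Z), mul(Z, SZ))))
  [8] S(S(add(add(add(Z, Z), mul(add(SZ, SZ), add(SSZ, Z))), mul(add(SZ, Z), mul(Z, SZ)))))
  [9] S(S(add(add(Z, mul(add(SZ, SZ), add(SSZ, Z))), mul(add(SZ, Z), mul(Z, SZ)))))
  [10] S(S(add(mul(add(SZ, SZ), add(SSZ, Z)), mul(add(SZ, Z), mul(Z, SZ)))))
  [11] S(S(add(mul(S(add(Z, SZ)), add(SSZ, Z)), mul(add(SZ, Z), mul(Z, SZ)))))
  [12] S(S(add(add(add(SSZ, Z), mul(add(Z, SZ), add(SSZ, Z))), mul(add(SZ, Z), mul(Z, SZ)))))
  [13] S(S(add(add(S(add(SZ, Z)), mul(add(Z, SZ), add(SSZ, Z))), mul(add(SZ, Z), mul(Z, SZ)))))
  [14] S(S(add(S(add(add(SZ, Z), mul(add(Z, SZ), add(SSZ, Z)))), mul(add(SZ, Z), mul(Z, SZ)))))
  [15] S(S(S(add(add(add(SZ, Z), mul(add(Z, SZ), add(SSZ, Z))), mul(add(SZ, Z), mul(Z, SZ))))))
  [16] S(S(S(add(add(S(add(Z, Z)), mul(add(Z, SZ), add(SSZ, Z))), mul(add(SZ, Z), mul(Z, SZ))))))
  [17] S(S(S(add(S(add(add(Z, Z), mul(add(Z, SZ), add(SSZ, Z)))), mul(add(SZ, Z), mul(Z, SZ))))))
  [18] S(S(S(S(add(add(add(Z, Z), mul(add(Z, SZ), add(SSZ, Z))), mul(add(SZ, Z), mul(Z, SZ)))))))
  [19] S(S(S(S(add(add(Z, mul(add(Z, SZ), add(SSZ, Z))), mul(add(SZ, Z), mul(Z, SZ)))))))
  [20] S(S(S(S(add(mul(add(Z, SZ), add(SSZ, Z)), mul(add(SZ, Z), mul(Z, SZ)))))))
  [21] S(S(S(S(add(mul(SZ, add(SSZ, Z)), mul(add(SZ, Z), mul(Z, SZ)))))))
  [22] S(S(S(S(add(add(add(SSZ, Z), mul(Z, add(SSZ, Z))), mul(add(SZ, Z), mul(Z, SZ)))))))
  [23] S(S(S(S(add(add(S(add(SZ, Z)), mul(Z, add(SSZ, Z))), mul(add(SZ, Z), mul(Z, SZ)))))))
  [24] S(S(S(S(add(S(add(add(SZ, Z), mul(Z, add(SSZ, Z)))), mul(add(SZ, Z), mul(Z, SZ)))))))
  [25] S(S(S(S(S(add(add(add(SZ, Z), mul(Z, add(SSZ, Z))), mul(add(SZ, Z), mul(Z, SZ))))))))
  [26] S(S(S(S(S(add(add(S(add(Z, Z)), mul(Z, add(SSZ, Z))), mul(add(SZ, Z), mul(Z, SZ))))))))
  [27] S(S(S(S(S(add(S(add(add(Z, Z), mul(Z, add(SSZ, Z)))), mul(add(SZ, Z), mul(Z, SZ))))))))
  [28] S(S(S(S(S(S(add(add(add(Z, Z), mul(Z, add(SSZ, Z))), mul(add(SZ, Z), mul(Z, SZ)))))))))
  [29] S(S(S(S(S(S(add(add(Z, mul(Z, add(SSZ, Z))), mul(add(SZ, Z), mul(Z, SZ)))))))))
  [30] S(S(S(S(S(S(add(mul(Z, add(SSZ, Z)), mul(add(SZ, Z), mul(Z, SZ)))))))))
  [31] S(S(S(S(S(S(add(Z, mul(add(SZ, Z), mul(Z, SZ)))))))))
  [32] S(S(S(S(S(S(mul(add(SZ, Z), mul(Z, SZ))))))))
  [33] S(S(S(S(S(S(mul(S(add(Z, Z)), mul(Z, SZ))))))))
  [34] S(S(S(S(S(S(add(mul(Z, SZ), mul(add(Z, Z), mul(Z, SZ)))))))))
  [35] S(S(S(S(S(S(add(Z, mul(add(Z, Z), mul(Z, SZ)))))))))
  [36] S(S(S(S(S(S(mul(add(Z, Z), mul(Z, SZ))))))))
  [37] S(S(S(S(S(S(mul(Z, mul(Z, SZ))))))))
  [38] S^6(Z)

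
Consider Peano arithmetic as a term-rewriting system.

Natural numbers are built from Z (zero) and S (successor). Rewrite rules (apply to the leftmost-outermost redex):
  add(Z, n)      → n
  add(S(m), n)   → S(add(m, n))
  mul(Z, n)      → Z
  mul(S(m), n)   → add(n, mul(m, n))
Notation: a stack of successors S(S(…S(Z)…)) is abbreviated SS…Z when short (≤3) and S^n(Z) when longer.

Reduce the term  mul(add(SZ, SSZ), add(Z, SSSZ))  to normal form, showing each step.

  start: mul(add(SZ, SSZ), add(Z, SSSZ))
  step 1: mul(S(add(Z, SSZ)), add(Z, SSSZ))
  step 2: add(add(Z, SSSZ), mul(add(Z, SSZ), add(Z, SSSZ)))
  step 3: add(SSSZ, mul(add(Z, SSZ), add(Z, SSSZ)))
  step 4: S(add(SSZ, mul(add(Z, SSZ), add(Z, SSSZ))))
  step 5: S(S(add(SZ, mul(add(Z, SSZ), add(Z, SSSZ)))))
  step 6: S(S(S(add(Z, mul(add(Z, SSZ), add(Z, SSSZ))))))
  step 7: S(S(S(mul(add(Z, SSZ), add(Z, SSSZ)))))
  step 8: S(S(S(mul(SSZ, add(Z, SSSZ)))))
  step 9: S(S(S(add(add(Z, SSSZ), mul(SZ, add(Z, SSSZ))))))
  step 10: S(S(S(add(SSSZ, mul(SZ, add(Z, SSSZ))))))
  step 11: S(S(S(S(add(SSZ, mul(SZ, add(Z, SSSZ)))))))
  step 12: S(S(S(S(S(add(SZ, mul(SZ, add(Z, SSSZ))))))))
  step 13: S(S(S(S(S(S(add(Z, mul(SZ, add(Z, SSSZ)))))))))
  step 14: S(S(S(S(S(S(mul(SZ, add(Z, SSSZ))))))))
  step 15: S(S(S(S(S(S(add(add(Z, SSSZ), mul(Z, add(Z, SSSZ)))))))))
  step 16: S(S(S(S(S(S(add(SSSZ, mul(Z, add(Z, SSSZ)))))))))
  step 17: S(S(S(S(S(S(S(add(SSZ, mul(Z, add(Z, SSSZ))))))))))
  step 18: S(S(S(S(S(S(S(S(add(SZ, mul(Z, add(Z, SSSZ)))))))))))
  step 19: S(S(S(S(S(S(S(S(S(add(Z, mul(Z, add(Z, SSSZ))))))))))))
  step 20: S(S(S(S(S(S(S(S(S(mul(Z, add(Z, SSSZ)))))))))))
  step 21: S^9(Z)

Answer: normal form = S^9(Z)  (in 21 steps)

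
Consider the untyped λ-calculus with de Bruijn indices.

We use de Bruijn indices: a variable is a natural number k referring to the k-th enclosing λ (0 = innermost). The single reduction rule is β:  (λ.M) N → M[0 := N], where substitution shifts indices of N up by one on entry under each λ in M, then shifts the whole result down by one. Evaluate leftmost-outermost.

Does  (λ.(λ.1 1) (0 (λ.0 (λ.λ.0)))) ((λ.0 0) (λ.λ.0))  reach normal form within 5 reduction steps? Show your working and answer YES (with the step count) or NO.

  start: (λ.(λ.1 1) (0 (λ.0 (λ.λ.0)))) ((λ.0 0) (λ.λ.0))
  [1] (λ.(λ.0 0) (λ.λ.0) ((λ.0 0) (λ.λ.0))) ((λ.0 0) (λ.λ.0) (λ.0 (λ.λ.0)))
  [2] (λ.0 0) (λ.λ.0) ((λ.0 0) (λ.λ.0))
  [3] (λ.λ.0) (λ.λ.0) ((λ.0 0) (λ.λ.0))
  [4] (λ.0) ((λ.0 0) (λ.λ.0))
  [5] (λ.0 0) (λ.λ.0)

Answer: NO — after 5 steps the term is (λ.0 0) (λ.λ.0), not yet normal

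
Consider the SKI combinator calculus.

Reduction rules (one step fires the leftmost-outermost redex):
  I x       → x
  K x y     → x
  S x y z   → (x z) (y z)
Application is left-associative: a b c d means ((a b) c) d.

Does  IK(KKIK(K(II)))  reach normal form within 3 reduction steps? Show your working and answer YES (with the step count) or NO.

Answer: YES — reaches normal form KK in 3 ≤ 3 steps

Working:
  start: IK(KKIK(K(II)))
  step 1: K(KKIK(K(II)))
  step 2: K(KK(K(II)))
  step 3: KK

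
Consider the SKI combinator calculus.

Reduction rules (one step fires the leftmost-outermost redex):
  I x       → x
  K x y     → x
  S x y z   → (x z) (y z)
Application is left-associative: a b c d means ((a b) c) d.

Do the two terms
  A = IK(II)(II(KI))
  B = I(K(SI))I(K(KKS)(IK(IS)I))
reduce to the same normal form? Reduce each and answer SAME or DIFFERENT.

Answer: DIFFERENT — A ⇓ I, B ⇓ SIK

Derivation:
Term A:
  start: IK(II)(II(KI))
  [1] K(II)(II(KI))
  [2] II
  [3] I

Term B:
  start: I(K(SI))I(K(KKS)(IK(IS)I))
  [1] K(SI)I(K(KKS)(IK(IS)I))
  [2] SI(K(KKS)(IK(IS)I))
  [3] SI(KKS)
  [4] SIK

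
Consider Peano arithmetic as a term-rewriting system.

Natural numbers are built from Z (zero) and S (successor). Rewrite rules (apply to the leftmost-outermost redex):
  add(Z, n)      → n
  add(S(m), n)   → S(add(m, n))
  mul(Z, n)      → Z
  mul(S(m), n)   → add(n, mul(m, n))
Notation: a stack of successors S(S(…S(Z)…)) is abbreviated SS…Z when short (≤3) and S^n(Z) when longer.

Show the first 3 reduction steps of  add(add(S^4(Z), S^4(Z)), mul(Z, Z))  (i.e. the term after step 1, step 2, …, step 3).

  start: add(add(S^4(Z), S^4(Z)), mul(Z, Z))
  [1] add(S(add(SSSZ, S^4(Z))), mul(Z, Z))
  [2] S(add(add(SSSZ, S^4(Z)), mul(Z, Z)))
  [3] S(add(S(add(SSZ, S^4(Z))), mul(Z, Z)))

Answer: after 3 steps: S(add(S(add(SSZ, S^4(Z))), mul(Z, Z)))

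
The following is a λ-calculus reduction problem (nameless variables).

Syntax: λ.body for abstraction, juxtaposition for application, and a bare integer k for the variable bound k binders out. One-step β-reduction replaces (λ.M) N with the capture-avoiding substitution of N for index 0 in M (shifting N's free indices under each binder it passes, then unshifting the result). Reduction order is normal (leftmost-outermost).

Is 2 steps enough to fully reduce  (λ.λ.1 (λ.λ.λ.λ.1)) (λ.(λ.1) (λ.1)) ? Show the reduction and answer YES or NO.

Answer: NO — after 2 steps the term is λ.(λ.λ.λ.λ.λ.1) (λ.λ.λ.λ.λ.1), not yet normal

Derivation:
  start: (λ.λ.1 (λ.λ.λ.λ.1)) (λ.(λ.1) (λ.1))
  →1  λ.(λ.(λ.1) (λ.1)) (λ.λ.λ.λ.1)
  →2  λ.(λ.λ.λ.λ.λ.1) (λ.λ.λ.λ.λ.1)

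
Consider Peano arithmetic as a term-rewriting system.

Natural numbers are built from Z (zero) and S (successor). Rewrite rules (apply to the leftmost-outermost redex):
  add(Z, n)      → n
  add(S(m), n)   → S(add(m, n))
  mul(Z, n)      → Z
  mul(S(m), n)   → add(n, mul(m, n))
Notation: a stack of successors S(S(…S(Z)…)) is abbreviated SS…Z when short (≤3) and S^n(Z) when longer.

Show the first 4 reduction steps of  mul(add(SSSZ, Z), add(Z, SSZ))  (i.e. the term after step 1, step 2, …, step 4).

Answer: after 4 steps: S(add(SZ, mul(add(SSZ, Z), add(Z, SSZ))))

Derivation:
  start: mul(add(SSSZ, Z), add(Z, SSZ))
  step 1: mul(S(add(SSZ, Z)), add(Z, SSZ))
  step 2: add(add(Z, SSZ), mul(add(SSZ, Z), add(Z, SSZ)))
  step 3: add(SSZ, mul(add(SSZ, Z), add(Z, SSZ)))
  step 4: S(add(SZ, mul(add(SSZ, Z), add(Z, SSZ))))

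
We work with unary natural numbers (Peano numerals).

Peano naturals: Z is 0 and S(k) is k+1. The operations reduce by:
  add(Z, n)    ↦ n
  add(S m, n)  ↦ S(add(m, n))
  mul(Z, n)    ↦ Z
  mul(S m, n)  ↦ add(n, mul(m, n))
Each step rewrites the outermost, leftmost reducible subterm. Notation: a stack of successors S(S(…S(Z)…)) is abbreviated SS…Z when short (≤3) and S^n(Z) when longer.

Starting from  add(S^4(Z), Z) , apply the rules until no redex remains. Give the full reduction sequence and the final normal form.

Answer: normal form = S^4(Z)  (in 5 steps)

Reduction:
  start: add(S^4(Z), Z)
  →1  S(add(SSSZ, Z))
  →2  S(S(add(SSZ, Z)))
  →3  S(S(S(add(SZ, Z))))
  →4  S(S(S(S(add(Z, Z)))))
  →5  S^4(Z)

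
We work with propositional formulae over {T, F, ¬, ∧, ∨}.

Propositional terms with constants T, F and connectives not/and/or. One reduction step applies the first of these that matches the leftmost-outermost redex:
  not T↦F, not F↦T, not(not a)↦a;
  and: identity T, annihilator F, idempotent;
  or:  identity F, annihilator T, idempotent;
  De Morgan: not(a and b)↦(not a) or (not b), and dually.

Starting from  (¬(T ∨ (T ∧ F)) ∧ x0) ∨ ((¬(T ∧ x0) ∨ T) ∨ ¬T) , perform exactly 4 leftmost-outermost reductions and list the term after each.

  start: (¬(T ∨ (T ∧ F)) ∧ x0) ∨ ((¬(T ∧ x0) ∨ T) ∨ ¬T)
  step 1: ((¬T ∧ ¬(T ∧ F)) ∧ x0) ∨ ((¬(T ∧ x0) ∨ T) ∨ ¬T)
  step 2: ((F ∧ ¬(T ∧ F)) ∧ x0) ∨ ((¬(T ∧ x0) ∨ T) ∨ ¬T)
  step 3: (F ∧ x0) ∨ ((¬(T ∧ x0) ∨ T) ∨ ¬T)
  step 4: F ∨ ((¬(T ∧ x0) ∨ T) ∨ ¬T)

Answer: after 4 steps: F ∨ ((¬(T ∧ x0) ∨ T) ∨ ¬T)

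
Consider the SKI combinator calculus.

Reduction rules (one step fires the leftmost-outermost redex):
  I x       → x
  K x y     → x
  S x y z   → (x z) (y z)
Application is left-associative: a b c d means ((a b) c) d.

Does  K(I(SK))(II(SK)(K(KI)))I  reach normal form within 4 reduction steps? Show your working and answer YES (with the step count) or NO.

  start: K(I(SK))(II(SK)(K(KI)))I
  step 1: I(SK)I
  step 2: SKI

Answer: YES — reaches normal form SKI in 2 ≤ 4 steps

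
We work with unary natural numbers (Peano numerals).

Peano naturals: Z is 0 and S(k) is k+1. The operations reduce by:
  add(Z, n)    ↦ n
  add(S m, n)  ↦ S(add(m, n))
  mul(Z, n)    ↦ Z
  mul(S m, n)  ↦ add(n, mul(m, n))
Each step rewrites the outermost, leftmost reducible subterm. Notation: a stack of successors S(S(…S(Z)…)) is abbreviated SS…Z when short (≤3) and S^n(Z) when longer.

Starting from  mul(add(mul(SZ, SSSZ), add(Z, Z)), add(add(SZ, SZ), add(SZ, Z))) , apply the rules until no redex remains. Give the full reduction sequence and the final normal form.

  start: mul(add(mul(SZ, SSSZ), add(Z, Z)), add(add(SZ, SZ), add(SZ, Z)))
  [1] mul(add(add(SSSZ, mul(Z, SSSZ)), add(Z, Z)), add(add(SZ, SZ), add(SZ, Z)))
  [2] mul(add(S(add(SSZ, mul(Z, SSSZ))), add(Z, Z)), add(add(SZ, SZ), add(SZ, Z)))
  [3] mul(S(add(add(SSZ, mul(Z, SSSZ)), add(Z, Z))), add(add(SZ, SZ), add(SZ, Z)))
  [4] add(add(add(SZ, SZ), add(SZ, Z)), mul(add(add(SSZ, mul(Z, SSSZ)), add(Z, Z)), add(add(SZ, SZ), add(SZ, Z))))
  [5] add(add(S(add(Z, SZ)), add(SZ, Z)), mul(add(add(SSZ, mul(Z, SSSZ)), add(Z, Z)), add(add(SZ, SZ), add(SZ, Z))))
  [6] add(S(add(add(Z, SZ), add(SZ, Z))), mul(add(add(SSZ, mul(Z, SSSZ)), add(Z, Z)), add(add(SZ, SZ), add(SZ, Z))))
  [7] S(add(add(add(Z, SZ), add(SZ, Z)), mul(add(add(SSZ, mul(Z, SSSZ)), add(Z, Z)), add(add(SZ, SZ), add(SZ, Z)))))
  [8] S(add(add(SZ, add(SZ, Z)), mul(add(add(SSZ, mul(Z, SSSZ)), add(Z, Z)), add(add(SZ, SZ), add(SZ, Z)))))
  [9] S(add(S(add(Z, add(SZ, Z))), mul(add(add(SSZ, mul(Z, SSSZ)), add(Z, Z)), add(add(SZ, SZ), add(SZ, Z)))))
  [10] S(S(add(add(Z, add(SZ, Z)), mul(add(add(SSZ, mul(Z, SSSZ)), add(Z, Z)), add(add(SZ, SZ), add(SZ, Z))))))
  [11] S(S(add(add(SZ, Z), mul(add(add(SSZ, mul(Z, SSSZ)), add(Z, Z)), add(add(SZ, SZ), add(SZ, Z))))))
  [12] S(S(add(S(add(Z, Z)), mul(add(add(SSZ, mul(Z, SSSZ)), add(Z, Z)), add(add(SZ, SZ), add(SZ, Z))))))
  [13] S(S(S(add(add(Z, Z), mul(add(add(SSZ, mul(Z, SSSZ)), add(Z, Z)), add(add(SZ, SZ), add(SZ, Z)))))))
  [14] S(S(S(add(Z, mul(add(add(SSZ, mul(Z, SSSZ)), add(Z, Z)), add(add(SZ, SZ), add(SZ, Z)))))))
  [15] S(S(S(mul(add(add(SSZ, mul(Z, SSSZ)), add(Z, Z)), add(add(SZ, SZ), add(SZ, Z))))))
  [16] S(S(S(mul(add(S(add(SZ, mul(Z, SSSZ))), add(Z, Z)), add(add(SZ, SZ), add(SZ, Z))))))
  [17] S(S(S(mul(S(add(add(SZ, mul(Z, SSSZ)), add(Z, Z))), add(add(SZ, SZ), add(SZ, Z))))))
  [18] S(S(S(add(add(add(SZ, SZ), add(SZ, Z)), mul(add(add(SZ, mul(Z, SSSZ)), add(Z, Z)), add(add(SZ, SZ), add(SZ, Z)))))))
  [19] S(S(S(add(add(S(add(Z, SZ)), add(SZ, Z)), mul(add(add(SZ, mul(Z, SSSZ)), add(Z, Z)), add(add(SZ, SZ), add(SZ, Z)))))))
  [20] S(S(S(add(S(add(add(Z, SZ), add(SZ, Z))), mul(add(add(SZ, mul(Z, SSSZ)), add(Z, Z)), add(add(SZ, SZ), add(SZ, Z)))))))
  [21] S(S(S(S(add(add(add(Z, SZ), add(SZ, Z)), mul(add(add(SZ, mul(Z, SSSZ)), add(Z, Z)), add(add(SZ, SZ), add(SZ, Z))))))))
  [22] S(S(S(S(add(add(SZ, add(SZ, Z)), mul(add(add(SZ, mul(Z, SSSZ)), add(Z, Z)), add(add(SZ, SZ), add(SZ, Z))))))))
  [23] S(S(S(S(add(S(add(Z, add(SZ, Z))), mul(add(add(SZ, mul(Z, SSSZ)), add(Z, Z)), add(add(SZ, SZ), add(SZ, Z))))))))
  [24] S(S(S(S(S(add(add(Z, add(SZ, Z)), mul(add(add(SZ, mul(Z, SSSZ)), add(Z, Z)), add(add(SZ, SZ), add(SZ, Z)))))))))
  [25] S(S(S(S(S(add(add(SZ, Z), mul(add(add(SZ, mul(Z, SSSZ)), add(Z, Z)), add(add(SZ, SZ), add(SZ, Z)))))))))
  [26] S(S(S(S(S(add(S(add(Z, Z)), mul(add(add(SZ, mul(Z, SSSZ)), add(Z, Z)), add(add(SZ, SZ), add(SZ, Z)))))))))
  [27] S(S(S(S(S(S(add(add(Z, Z), mul(add(add(SZ, mul(Z, SSSZ)), add(Z, Z)), add(add(SZ, SZ), add(SZ, Z))))))))))
  [28] S(S(S(S(S(S(add(Z, mul(add(add(SZ, mul(Z, SSSZ)), add(Z, Z)), add(add(SZ, SZ), add(SZ, Z))))))))))
  [29] S(S(S(S(S(S(mul(add(add(SZ, mul(Z, SSSZ)), add(Z, Z)), add(add(SZ, SZ), add(SZ, Z)))))))))
  [30] S(S(S(S(S(S(mul(add(S(add(Z, mul(Z, SSSZ))), add(Z, Z)), add(add(SZ, SZ), add(SZ, Z)))))))))
  [31] S(S(S(S(S(S(mul(S(add(add(Z, mul(Z, SSSZ)), add(Z, Z))), add(add(SZ, SZ), add(SZ, Z)))))))))
  [32] S(S(S(S(S(S(add(add(add(SZ, SZ), add(SZ, Z)), mul(add(add(Z, mul(Z, SSSZ)), add(Z, Z)), add(add(SZ, SZ), add(SZ, Z))))))))))
  [33] S(S(S(S(S(S(add(add(S(add(Z, SZ)), add(SZ, Z)), mul(add(add(Z, mul(Z, SSSZ)), add(Z, Z)), add(add(SZ, SZ), add(SZ, Z))))))))))
  [34] S(S(S(S(S(S(add(S(add(add(Z, SZ), add(SZ, Z))), mul(add(add(Z, mul(Z, SSSZ)), add(Z, Z)), add(add(SZ, SZ), add(SZ, Z))))))))))
  [35] S(S(S(S(S(S(S(add(add(add(Z, SZ), add(SZ, Z)), mul(add(add(Z, mul(Z, SSSZ)), add(Z, Z)), add(add(SZ, SZ), add(SZ, Z)))))))))))
  [36] S(S(S(S(S(S(S(add(add(SZ, add(SZ, Z)), mul(add(add(Z, mul(Z, SSSZ)), add(Z, Z)), add(add(SZ, SZ), add(SZ, Z)))))))))))
  [37] S(S(S(S(S(S(S(add(S(add(Z, add(SZ, Z))), mul(add(add(Z, mul(Z, SSSZ)), add(Z, Z)), add(add(SZ, SZ), add(SZ, Z)))))))))))
  [38] S(S(S(S(S(S(S(S(add(add(Z, add(SZ, Z)), mul(add(add(Z, mul(Z, SSSZ)), add(Z, Z)), add(add(SZ, SZ), add(SZ, Z))))))))))))
  [39] S(S(S(S(S(S(S(S(add(add(SZ, Z), mul(add(add(Z, mul(Z, SSSZ)), add(Z, Z)), add(add(SZ, SZ), add(SZ, Z))))))))))))
  [40] S(S(S(S(S(S(S(S(add(S(add(Z, Z)), mul(add(add(Z, mul(Z, SSSZ)), add(Z, Z)), add(add(SZ, SZ), add(SZ, Z))))))))))))
  [41] S(S(S(S(S(S(S(S(S(add(add(Z, Z), mul(add(add(Z, mul(Z, SSSZ)), add(Z, Z)), add(add(SZ, SZ), add(SZ, Z)))))))))))))
  [42] S(S(S(S(S(S(S(S(S(add(Z, mul(add(add(Z, mul(Z, SSSZ)), add(Z, Z)), add(add(SZ, SZ), add(SZ, Z)))))))))))))
  [43] S(S(S(S(S(S(S(S(S(mul(add(add(Z, mul(Z, SSSZ)), add(Z, Z)), add(add(SZ, SZ), add(SZ, Z))))))))))))
  [44] S(S(S(S(S(S(S(S(S(mul(add(mul(Z, SSSZ), add(Z, Z)), add(add(SZ, SZ), add(SZ, Z))))))))))))
  [45] S(S(S(S(S(S(S(S(S(mul(add(Z, add(Z, Z)), add(add(SZ, SZ), add(SZ, Z))))))))))))
  [46] S(S(S(S(S(S(S(S(S(mul(add(Z, Z), add(add(SZ, SZ), add(SZ, Z))))))))))))
  [47] S(S(S(S(S(S(S(S(S(mul(Z, add(add(SZ, SZ), add(SZ, Z))))))))))))
  [48] S^9(Z)

Answer: normal form = S^9(Z)  (in 48 steps)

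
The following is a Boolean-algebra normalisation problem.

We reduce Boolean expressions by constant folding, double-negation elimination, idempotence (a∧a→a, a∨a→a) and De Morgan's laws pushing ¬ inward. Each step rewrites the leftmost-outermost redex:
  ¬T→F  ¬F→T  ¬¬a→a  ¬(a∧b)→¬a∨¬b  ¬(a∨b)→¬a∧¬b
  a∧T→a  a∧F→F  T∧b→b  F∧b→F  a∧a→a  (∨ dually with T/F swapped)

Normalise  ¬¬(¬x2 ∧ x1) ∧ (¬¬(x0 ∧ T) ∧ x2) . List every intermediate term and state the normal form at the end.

Answer: normal form = (¬x2 ∧ x1) ∧ (x0 ∧ x2)  (in 3 steps)

Derivation:
  start: ¬¬(¬x2 ∧ x1) ∧ (¬¬(x0 ∧ T) ∧ x2)
  →1  (¬x2 ∧ x1) ∧ (¬¬(x0 ∧ T) ∧ x2)
  →2  (¬x2 ∧ x1) ∧ ((x0 ∧ T) ∧ x2)
  →3  (¬x2 ∧ x1) ∧ (x0 ∧ x2)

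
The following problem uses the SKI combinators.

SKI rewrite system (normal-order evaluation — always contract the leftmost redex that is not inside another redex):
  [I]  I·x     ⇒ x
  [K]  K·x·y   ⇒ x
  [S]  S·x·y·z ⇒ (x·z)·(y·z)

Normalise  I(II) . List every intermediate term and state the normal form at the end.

Answer: normal form = I  (in 2 steps)

Reduction:
  start: I(II)
  →1  II
  →2  I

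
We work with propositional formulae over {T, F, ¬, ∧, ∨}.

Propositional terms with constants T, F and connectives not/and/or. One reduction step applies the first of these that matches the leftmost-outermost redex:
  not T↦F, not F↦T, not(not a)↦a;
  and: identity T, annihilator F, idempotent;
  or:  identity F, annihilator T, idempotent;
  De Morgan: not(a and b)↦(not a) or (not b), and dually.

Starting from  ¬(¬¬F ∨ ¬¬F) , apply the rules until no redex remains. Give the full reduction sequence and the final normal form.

Answer: normal form = T  (in 4 steps)

Working:
  start: ¬(¬¬F ∨ ¬¬F)
  step 1: ¬¬¬F ∧ ¬¬¬F
  step 2: ¬¬¬F
  step 3: ¬F
  step 4: T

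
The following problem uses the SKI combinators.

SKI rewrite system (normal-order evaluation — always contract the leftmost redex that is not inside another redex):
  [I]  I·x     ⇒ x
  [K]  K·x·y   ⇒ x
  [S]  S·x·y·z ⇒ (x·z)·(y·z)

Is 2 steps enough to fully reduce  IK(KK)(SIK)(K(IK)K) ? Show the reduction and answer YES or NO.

  start: IK(KK)(SIK)(K(IK)K)
  →1  K(KK)(SIK)(K(IK)K)
  →2  KK(K(IK)K)

Answer: NO — after 2 steps the term is KK(K(IK)K), not yet normal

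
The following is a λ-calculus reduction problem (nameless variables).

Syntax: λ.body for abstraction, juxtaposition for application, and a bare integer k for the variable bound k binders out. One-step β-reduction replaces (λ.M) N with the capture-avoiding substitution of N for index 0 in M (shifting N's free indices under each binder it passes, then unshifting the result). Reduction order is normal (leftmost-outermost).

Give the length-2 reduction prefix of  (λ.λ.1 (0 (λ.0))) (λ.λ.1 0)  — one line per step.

  start: (λ.λ.1 (0 (λ.0))) (λ.λ.1 0)
  →1  λ.(λ.λ.1 0) (0 (λ.0))
  →2  λ.λ.1 (λ.0) 0

Answer: after 2 steps: λ.λ.1 (λ.0) 0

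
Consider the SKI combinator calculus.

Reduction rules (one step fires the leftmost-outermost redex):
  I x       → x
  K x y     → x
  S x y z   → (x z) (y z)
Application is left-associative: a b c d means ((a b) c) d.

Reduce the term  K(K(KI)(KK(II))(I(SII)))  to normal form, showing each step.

  start: K(K(KI)(KK(II))(I(SII)))
  →1  K(KI(I(SII)))
  →2  KI

Answer: normal form = KI  (in 2 steps)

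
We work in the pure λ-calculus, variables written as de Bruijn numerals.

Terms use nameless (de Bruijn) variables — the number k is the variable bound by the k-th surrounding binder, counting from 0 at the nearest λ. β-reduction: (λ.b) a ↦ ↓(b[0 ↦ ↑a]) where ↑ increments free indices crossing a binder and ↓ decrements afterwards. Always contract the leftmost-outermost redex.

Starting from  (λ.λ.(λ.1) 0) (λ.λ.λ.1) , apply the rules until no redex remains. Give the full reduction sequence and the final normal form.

Answer: normal form = λ.0  (in 2 steps)

Derivation:
  start: (λ.λ.(λ.1) 0) (λ.λ.λ.1)
  →1  λ.(λ.1) 0
  →2  λ.0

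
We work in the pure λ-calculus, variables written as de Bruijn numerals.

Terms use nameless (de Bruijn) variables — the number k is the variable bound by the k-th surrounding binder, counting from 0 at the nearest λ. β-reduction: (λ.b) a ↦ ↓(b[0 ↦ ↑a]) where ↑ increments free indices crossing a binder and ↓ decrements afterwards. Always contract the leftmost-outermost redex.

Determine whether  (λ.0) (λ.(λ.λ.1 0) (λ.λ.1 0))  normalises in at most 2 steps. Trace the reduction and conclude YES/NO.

Answer: NO — after 2 steps the term is λ.λ.(λ.λ.1 0) 0, not yet normal

Derivation:
  start: (λ.0) (λ.(λ.λ.1 0) (λ.λ.1 0))
  →1  λ.(λ.λ.1 0) (λ.λ.1 0)
  →2  λ.λ.(λ.λ.1 0) 0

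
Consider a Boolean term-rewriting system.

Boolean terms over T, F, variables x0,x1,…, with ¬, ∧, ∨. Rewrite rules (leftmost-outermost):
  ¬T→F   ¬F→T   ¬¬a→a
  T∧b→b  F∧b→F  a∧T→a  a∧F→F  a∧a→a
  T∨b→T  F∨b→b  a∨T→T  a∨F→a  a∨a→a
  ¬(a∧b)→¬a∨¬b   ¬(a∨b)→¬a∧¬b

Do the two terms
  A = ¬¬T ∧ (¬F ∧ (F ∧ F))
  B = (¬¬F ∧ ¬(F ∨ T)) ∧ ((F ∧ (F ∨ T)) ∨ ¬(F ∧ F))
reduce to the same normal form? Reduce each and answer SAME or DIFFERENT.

Answer: SAME — A ⇓ F, B ⇓ F

Reduction:
Term A:
  start: ¬¬T ∧ (¬F ∧ (F ∧ F))
  step 1: T ∧ (¬F ∧ (F ∧ F))
  step 2: ¬F ∧ (F ∧ F)
  step 3: T ∧ (F ∧ F)
  step 4: F ∧ F
  step 5: F

Term B:
  start: (¬¬F ∧ ¬(F ∨ T)) ∧ ((F ∧ (F ∨ T)) ∨ ¬(F ∧ F))
  step 1: (F ∧ ¬(F ∨ T)) ∧ ((F ∧ (F ∨ T)) ∨ ¬(F ∧ F))
  step 2: F ∧ ((F ∧ (F ∨ T)) ∨ ¬(F ∧ F))
  step 3: F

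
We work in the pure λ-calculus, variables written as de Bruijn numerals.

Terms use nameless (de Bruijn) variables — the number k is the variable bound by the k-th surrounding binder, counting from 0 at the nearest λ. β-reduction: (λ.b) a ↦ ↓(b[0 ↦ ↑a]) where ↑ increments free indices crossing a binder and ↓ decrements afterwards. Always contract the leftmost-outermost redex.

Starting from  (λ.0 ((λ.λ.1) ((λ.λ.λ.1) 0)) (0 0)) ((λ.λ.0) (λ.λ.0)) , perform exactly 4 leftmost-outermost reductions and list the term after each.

  start: (λ.0 ((λ.λ.1) ((λ.λ.λ.1) 0)) (0 0)) ((λ.λ.0) (λ.λ.0))
  [1] (λ.λ.0) (λ.λ.0) ((λ.λ.1) ((λ.λ.λ.1) ((λ.λ.0) (λ.λ.0)))) ((λ.λ.0) (λ.λ.0) ((λ.λ.0) (λ.λ.0)))
  [2] (λ.0) ((λ.λ.1) ((λ.λ.λ.1) ((λ.λ.0) (λ.λ.0)))) ((λ.λ.0) (λ.λ.0) ((λ.λ.0) (λ.λ.0)))
  [3] (λ.λ.1) ((λ.λ.λ.1) ((λ.λ.0) (λ.λ.0))) ((λ.λ.0) (λ.λ.0) ((λ.λ.0) (λ.λ.0)))
  [4] (λ.(λ.λ.λ.1) ((λ.λ.0) (λ.λ.0))) ((λ.λ.0) (λ.λ.0) ((λ.λ.0) (λ.λ.0)))

Answer: after 4 steps: (λ.(λ.λ.λ.1) ((λ.λ.0) (λ.λ.0))) ((λ.λ.0) (λ.λ.0) ((λ.λ.0) (λ.λ.0)))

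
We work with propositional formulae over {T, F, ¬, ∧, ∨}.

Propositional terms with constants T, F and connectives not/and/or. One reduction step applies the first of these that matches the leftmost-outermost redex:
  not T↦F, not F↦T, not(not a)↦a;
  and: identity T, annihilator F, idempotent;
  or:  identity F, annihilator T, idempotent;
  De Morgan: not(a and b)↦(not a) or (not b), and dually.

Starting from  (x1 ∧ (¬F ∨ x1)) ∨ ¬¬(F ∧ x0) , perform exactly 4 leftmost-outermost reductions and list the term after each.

Answer: after 4 steps: x1 ∨ (F ∧ x0)

Reduction:
  start: (x1 ∧ (¬F ∨ x1)) ∨ ¬¬(F ∧ x0)
  [1] (x1 ∧ (T ∨ x1)) ∨ ¬¬(F ∧ x0)
  [2] (x1 ∧ T) ∨ ¬¬(F ∧ x0)
  [3] x1 ∨ ¬¬(F ∧ x0)
  [4] x1 ∨ (F ∧ x0)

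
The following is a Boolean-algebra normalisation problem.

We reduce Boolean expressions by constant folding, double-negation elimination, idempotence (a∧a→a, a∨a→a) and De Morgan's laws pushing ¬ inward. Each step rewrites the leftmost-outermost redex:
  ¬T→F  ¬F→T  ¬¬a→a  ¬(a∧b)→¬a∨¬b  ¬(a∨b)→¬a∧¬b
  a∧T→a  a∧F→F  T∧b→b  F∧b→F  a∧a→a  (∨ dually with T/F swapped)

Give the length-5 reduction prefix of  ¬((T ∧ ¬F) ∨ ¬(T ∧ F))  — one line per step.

  start: ¬((T ∧ ¬F) ∨ ¬(T ∧ F))
  →1  ¬(T ∧ ¬F) ∧ ¬¬(T ∧ F)
  →2  (¬T ∨ ¬¬F) ∧ ¬¬(T ∧ F)
  →3  (F ∨ ¬¬F) ∧ ¬¬(T ∧ F)
  →4  ¬¬F ∧ ¬¬(T ∧ F)
  →5  F ∧ ¬¬(T ∧ F)

Answer: after 5 steps: F ∧ ¬¬(T ∧ F)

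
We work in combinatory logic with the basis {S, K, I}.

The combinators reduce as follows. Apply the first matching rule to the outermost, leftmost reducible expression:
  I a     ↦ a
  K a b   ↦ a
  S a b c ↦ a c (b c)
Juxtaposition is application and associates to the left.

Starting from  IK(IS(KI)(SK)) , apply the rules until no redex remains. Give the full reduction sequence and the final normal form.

Answer: normal form = K(S(KI)(SK))  (in 2 steps)

Derivation:
  start: IK(IS(KI)(SK))
  →1  K(IS(KI)(SK))
  →2  K(S(KI)(SK))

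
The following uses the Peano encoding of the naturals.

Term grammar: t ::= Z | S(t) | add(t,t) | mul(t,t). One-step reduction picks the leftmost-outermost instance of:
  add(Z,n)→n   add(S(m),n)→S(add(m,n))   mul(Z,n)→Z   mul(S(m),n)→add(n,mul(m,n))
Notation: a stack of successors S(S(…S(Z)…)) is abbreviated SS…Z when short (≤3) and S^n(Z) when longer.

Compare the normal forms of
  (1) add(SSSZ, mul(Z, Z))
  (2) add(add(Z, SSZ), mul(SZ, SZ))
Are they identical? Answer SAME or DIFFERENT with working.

Term A:
  start: add(SSSZ, mul(Z, Z))
  →1  S(add(SSZ, mul(Z, Z)))
  →2  S(S(add(SZ, mul(Z, Z))))
  →3  S(S(S(add(Z, mul(Z, Z)))))
  →4  S(S(S(mul(Z, Z))))
  →5  SSSZ

Term B:
  start: add(add(Z, SSZ), mul(SZ, SZ))
  →1  add(SSZ, mul(SZ, SZ))
  →2  S(add(SZ, mul(SZ, SZ)))
  →3  S(S(add(Z, mul(SZ, SZ))))
  →4  S(S(mul(SZ, SZ)))
  →5  S(S(add(SZ, mul(Z, SZ))))
  →6  S(S(S(add(Z, mul(Z, SZ)))))
  →7  S(S(S(mul(Z, SZ))))
  →8  SSSZ

Answer: SAME — A ⇓ SSSZ, B ⇓ SSSZ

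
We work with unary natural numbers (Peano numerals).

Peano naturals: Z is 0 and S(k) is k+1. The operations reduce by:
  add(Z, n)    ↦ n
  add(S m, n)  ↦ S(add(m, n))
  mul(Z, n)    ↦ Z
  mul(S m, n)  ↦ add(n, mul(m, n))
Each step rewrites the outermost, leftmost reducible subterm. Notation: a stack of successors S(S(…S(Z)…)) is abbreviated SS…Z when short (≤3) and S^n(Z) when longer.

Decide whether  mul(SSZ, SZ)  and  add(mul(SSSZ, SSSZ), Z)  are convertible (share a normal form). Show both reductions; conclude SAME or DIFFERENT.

Answer: DIFFERENT — A ⇓ SSZ, B ⇓ S^9(Z)

Reduction:
Term A:
  start: mul(SSZ, SZ)
  step 1: add(SZ, mul(SZ, SZ))
  step 2: S(add(Z, mul(SZ, SZ)))
  step 3: S(mul(SZ, SZ))
  step 4: S(add(SZ, mul(Z, SZ)))
  step 5: S(S(add(Z, mul(Z, SZ))))
  step 6: S(S(mul(Z, SZ)))
  step 7: SSZ

Term B:
  start: add(mul(SSSZ, SSSZ), Z)
  step 1: add(add(SSSZ, mul(SSZ, SSSZ)), Z)
  step 2: add(S(add(SSZ, mul(SSZ, SSSZ))), Z)
  step 3: S(add(add(SSZ, mul(SSZ, SSSZ)), Z))
  step 4: S(add(S(add(SZ, mul(SSZ, SSSZ))), Z))
  step 5: S(S(add(add(SZ, mul(SSZ, SSSZ)), Z)))
  step 6: S(S(add(S(add(Z, mul(SSZ, SSSZ))), Z)))
  step 7: S(S(S(add(add(Z, mul(SSZ, SSSZ)), Z))))
  step 8: S(S(S(add(mul(SSZ, SSSZ), Z))))
  step 9: S(S(S(add(add(SSSZ, mul(SZ, SSSZ)), Z))))
  step 10: S(S(S(add(S(add(SSZ, mul(SZ, SSSZ))), Z))))
  step 11: S(S(S(S(add(add(SSZ, mul(SZ, SSSZ)), Z)))))
  step 12: S(S(S(S(add(S(add(SZ, mul(SZ, SSSZ))), Z)))))
  step 13: S(S(S(S(S(add(add(SZ, mul(SZ, SSSZ)), Z))))))
  step 14: S(S(S(S(S(add(S(add(Z, mul(SZ, SSSZ))), Z))))))
  step 15: S(S(S(S(S(S(add(add(Z, mul(SZ, SSSZ)), Z)))))))
  step 16: S(S(S(S(S(S(add(mul(SZ, SSSZ), Z)))))))
  step 17: S(S(S(S(S(S(add(add(SSSZ, mul(Z, SSSZ)), Z)))))))
  step 18: S(S(S(S(S(S(add(S(add(SSZ, mul(Z, SSSZ))), Z)))))))
  step 19: S(S(S(S(S(S(S(add(add(SSZ, mul(Z, SSSZ)), Z))))))))
  step 20: S(S(S(S(S(S(S(add(S(add(SZ, mul(Z, SSSZ))), Z))))))))
  step 21: S(S(S(S(S(S(S(S(add(add(SZ, mul(Z, SSSZ)), Z)))))))))
  step 22: S(S(S(S(S(S(S(S(add(S(add(Z, mul(Z, SSSZ))), Z)))))))))
  step 23: S(S(S(S(S(S(S(S(S(add(add(Z, mul(Z, SSSZ)), Z))))))))))
  step 24: S(S(S(S(S(S(S(S(S(add(mul(Z, SSSZ), Z))))))))))
  step 25: S(S(S(S(S(S(S(S(S(add(Z, Z))))))))))
  step 26: S^9(Z)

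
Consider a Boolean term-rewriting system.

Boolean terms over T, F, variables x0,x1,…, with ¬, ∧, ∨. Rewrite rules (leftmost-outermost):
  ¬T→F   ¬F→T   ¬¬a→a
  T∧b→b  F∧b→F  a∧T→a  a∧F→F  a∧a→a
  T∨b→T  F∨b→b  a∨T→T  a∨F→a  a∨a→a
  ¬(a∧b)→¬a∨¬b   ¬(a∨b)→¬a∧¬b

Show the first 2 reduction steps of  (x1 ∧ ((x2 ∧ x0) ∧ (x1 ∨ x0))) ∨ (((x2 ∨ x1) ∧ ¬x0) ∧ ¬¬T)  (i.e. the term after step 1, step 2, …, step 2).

  start: (x1 ∧ ((x2 ∧ x0) ∧ (x1 ∨ x0))) ∨ (((x2 ∨ x1) ∧ ¬x0) ∧ ¬¬T)
  step 1: (x1 ∧ ((x2 ∧ x0) ∧ (x1 ∨ x0))) ∨ (((x2 ∨ x1) ∧ ¬x0) ∧ T)
  step 2: (x1 ∧ ((x2 ∧ x0) ∧ (x1 ∨ x0))) ∨ ((x2 ∨ x1) ∧ ¬x0)

Answer: after 2 steps: (x1 ∧ ((x2 ∧ x0) ∧ (x1 ∨ x0))) ∨ ((x2 ∨ x1) ∧ ¬x0)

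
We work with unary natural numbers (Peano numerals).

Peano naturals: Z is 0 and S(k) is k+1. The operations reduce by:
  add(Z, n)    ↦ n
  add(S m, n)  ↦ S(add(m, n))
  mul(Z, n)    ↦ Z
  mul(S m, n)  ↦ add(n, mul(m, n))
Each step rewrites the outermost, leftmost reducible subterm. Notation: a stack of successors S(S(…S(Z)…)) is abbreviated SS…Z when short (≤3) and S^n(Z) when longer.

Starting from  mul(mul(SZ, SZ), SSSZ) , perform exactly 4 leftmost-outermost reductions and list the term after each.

Answer: after 4 steps: S(add(SSZ, mul(add(Z, mul(Z, SZ)), SSSZ)))

Derivation:
  start: mul(mul(SZ, SZ), SSSZ)
  [1] mul(add(SZ, mul(Z, SZ)), SSSZ)
  [2] mul(S(add(Z, mul(Z, SZ))), SSSZ)
  [3] add(SSSZ, mul(add(Z, mul(Z, SZ)), SSSZ))
  [4] S(add(SSZ, mul(add(Z, mul(Z, SZ)), SSSZ)))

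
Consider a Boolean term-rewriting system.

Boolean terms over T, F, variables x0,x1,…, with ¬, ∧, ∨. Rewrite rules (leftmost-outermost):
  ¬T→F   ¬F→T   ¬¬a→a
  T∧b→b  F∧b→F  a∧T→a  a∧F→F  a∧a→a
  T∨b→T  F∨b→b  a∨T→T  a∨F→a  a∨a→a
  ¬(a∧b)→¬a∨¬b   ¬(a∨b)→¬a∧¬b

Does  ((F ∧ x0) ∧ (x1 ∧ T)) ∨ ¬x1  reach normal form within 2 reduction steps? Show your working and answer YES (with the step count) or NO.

  start: ((F ∧ x0) ∧ (x1 ∧ T)) ∨ ¬x1
  →1  (F ∧ (x1 ∧ T)) ∨ ¬x1
  →2  F ∨ ¬x1

Answer: NO — after 2 steps the term is F ∨ ¬x1, not yet normal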